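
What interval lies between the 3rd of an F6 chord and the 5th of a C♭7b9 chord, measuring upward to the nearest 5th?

F6 has A as its 3rd, and C♭7b9 has G♭ as its 5th.
A up to G♭ is 9 semitones, a whole step narrower than a major seventh, so the interval is diminished.

diminished seventh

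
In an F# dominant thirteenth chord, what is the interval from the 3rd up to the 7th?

diminished fifth

The chord tones of F#13 are F#–A#–C#–E–G#–D#.
That puts A# below E.
A# up to E is 6 semitones, a half step narrower than a perfect fifth, so the interval is diminished.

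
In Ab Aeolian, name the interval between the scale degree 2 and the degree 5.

perfect fourth

Spelling Ab Aeolian: Ab Bb Cb Db Eb Fb Gb.
So we need the interval from Bb up to Eb.
Bb up to Eb spans 4 letter names and 5 semitones — a perfect fourth.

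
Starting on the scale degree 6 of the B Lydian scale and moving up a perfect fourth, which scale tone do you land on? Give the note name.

C#

The scale is B C# D# E# F# G# A#.
The scale degree 6 is G#; a perfect fourth above that is C# — scale degree 2.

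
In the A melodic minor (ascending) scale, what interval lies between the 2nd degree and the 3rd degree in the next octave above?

minor 9th

The scale runs A B C D E F# G#.
The 2nd degree is B and the 3rd degree (up an octave) is C.
From B to C: 13 semitones over a ninth = minor.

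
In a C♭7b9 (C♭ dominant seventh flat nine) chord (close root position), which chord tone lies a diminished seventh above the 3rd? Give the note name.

Dbb

The chord tones of C♭7b9 are C♭, E♭, G♭, B𝄫, D𝄫.
The 3rd is E♭. A diminished seventh above E♭ is D𝄫.
D𝄫 is the chord's 9th.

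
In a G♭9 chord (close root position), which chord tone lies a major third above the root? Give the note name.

Bb

Spelling the chord: G♭–B♭–D♭–F♭–A♭.
The root is G♭. A major third above G♭ is B♭.
B♭ is the chord's 3rd.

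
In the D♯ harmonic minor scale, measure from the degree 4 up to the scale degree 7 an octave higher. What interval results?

augmented eleventh

D♯ harmonic minor: D♯ E♯ F♯ G♯ A♯ B C𝄪.
So we need the interval from G♯ up to C𝄪.
11 letter names make it an eleventh; at 18 semitones (a half step wider than perfect) the quality is augmented.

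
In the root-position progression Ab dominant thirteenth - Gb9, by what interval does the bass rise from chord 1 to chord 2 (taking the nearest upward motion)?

The roots are Ab and Gb.
From Ab to Gb: 10 semitones over a seventh = minor.

minor seventh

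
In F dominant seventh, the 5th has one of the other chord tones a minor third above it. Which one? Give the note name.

Eb

Spelling the chord: F A C E♭.
The 5th is C. A minor third above C is E♭.
E♭ is the chord's 7th.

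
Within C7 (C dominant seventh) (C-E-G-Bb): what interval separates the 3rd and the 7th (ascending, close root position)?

diminished 5th

The 3rd is E and the 7th is Bb.
From E to Bb: 6 semitones over a fifth = diminished.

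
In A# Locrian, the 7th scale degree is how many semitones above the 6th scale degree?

2

The scale is A# B C# D# E F# G#.
F# up to G# is a major second — 2 semitones.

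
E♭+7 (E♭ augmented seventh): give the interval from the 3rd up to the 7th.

diminished fifth

E♭+7: E♭, G, B, D♭.
That puts G below D♭.
From G to D♭: 6 semitones over a fifth = diminished.
That tritone between 3rd and 7th is what gives the dominant seventh its pull toward resolution.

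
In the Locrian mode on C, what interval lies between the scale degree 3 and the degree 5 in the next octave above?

minor 10th

C locrian: C Db Eb F Gb Ab Bb.
The scale degree 3 is Eb and the degree 5 (up an octave) is Gb.
Eb up to Gb is 15 semitones, a half step narrower than a major tenth, so the interval is minor.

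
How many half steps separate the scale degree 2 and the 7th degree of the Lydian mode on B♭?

9

The scale is B♭ C D E F G A.
C up to A is a major sixth — 9 semitones.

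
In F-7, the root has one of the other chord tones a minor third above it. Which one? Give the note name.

Ab

F minor seventh is spelled F-Ab-C-Eb.
The root is F. A minor third above F is Ab.
Ab is the chord's 3rd.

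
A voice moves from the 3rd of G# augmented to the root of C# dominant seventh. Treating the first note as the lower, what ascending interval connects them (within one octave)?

The 3rd of G# augmented is B#; the root of C# dominant seventh is C#.
From B# to C#: 1 semitone over a second = minor.

minor 2nd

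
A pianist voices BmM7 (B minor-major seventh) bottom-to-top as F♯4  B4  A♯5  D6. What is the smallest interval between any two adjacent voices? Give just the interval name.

diminished fourth

Adjacent intervals: F♯4→B4 = perfect fourth; B4→A♯5 = major seventh; A♯5→D6 = diminished fourth.
The smallest is A♯5 to D6, a diminished fourth (4 semitones).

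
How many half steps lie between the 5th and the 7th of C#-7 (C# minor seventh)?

The chord tones of C#min7 (C# minor seventh) are C#-E-G#-B.
G# to B is a minor third: 3 semitones.

3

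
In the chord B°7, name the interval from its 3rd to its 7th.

The chord tones of Bdim7 (B diminished seventh) are B D F Ab.
3rd = D; 7th = Ab.
D up to Ab is 6 semitones, a half step narrower than a perfect fifth, so the interval is diminished.

d5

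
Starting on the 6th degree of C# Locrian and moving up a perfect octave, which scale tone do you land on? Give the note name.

A

The scale is C# D E F# G A B.
The 6th degree is A; a perfect octave above that is A — scale degree 6.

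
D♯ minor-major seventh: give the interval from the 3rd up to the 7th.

augmented 5th

D♯m(maj7) (D♯ minor-major seventh) is spelled D♯ F♯ A♯ C𝄪.
The 3rd is F♯ and the 7th is C𝄪.
F♯ up to C𝄪 is 8 semitones, a half step wider than a perfect fifth, so the interval is augmented.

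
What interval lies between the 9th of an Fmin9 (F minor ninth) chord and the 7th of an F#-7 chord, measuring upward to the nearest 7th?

major sixth

The 9th of Fmin9 (F minor ninth) is G; the 7th of F#-7 is E.
G up to E spans 6 letter names and 9 semitones — a major sixth.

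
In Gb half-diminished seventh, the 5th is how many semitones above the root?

6

Gbø is spelled Gb Bbb Dbb Fb.
Gb to Dbb is a diminished fifth: 6 semitones.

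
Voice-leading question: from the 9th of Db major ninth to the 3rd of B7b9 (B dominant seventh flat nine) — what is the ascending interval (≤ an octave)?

augmented seventh

The 9th of Db major ninth is Eb; the 3rd of B7b9 (B dominant seventh flat nine) is D#.
From Eb to D#: 12 semitones over a seventh = augmented.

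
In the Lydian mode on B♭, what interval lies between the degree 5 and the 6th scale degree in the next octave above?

B♭ lydian: B♭ C D E F G A.
Degree 5 = F; 6th degree (up an octave) = G.
From F to G is 14 semitones, exactly the major ninth.

M9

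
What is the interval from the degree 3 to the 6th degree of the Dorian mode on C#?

The scale runs C# D# E F# G# A# B.
The degree 3 is E and the scale degree 6 is A#.
4 letter names make it a fourth; at 6 semitones (a half step wider than perfect) the quality is augmented.

augmented fourth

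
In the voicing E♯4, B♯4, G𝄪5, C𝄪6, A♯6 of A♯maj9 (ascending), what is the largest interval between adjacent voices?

Adjacent intervals: E♯4→B♯4 = perfect fifth; B♯4→G𝄪5 = major sixth; G𝄪5→C𝄪6 = perfect fourth; C𝄪6→A♯6 = minor sixth.
The largest is B♯4 to G𝄪5, a major sixth (9 semitones).

M6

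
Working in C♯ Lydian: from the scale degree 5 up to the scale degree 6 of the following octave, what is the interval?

Spelling C♯ Lydian: C♯ D♯ E♯ F𝄪 G♯ A♯ B♯.
So we need the interval from G♯ up to A♯.
G♯ up to A♯ spans 9 letter names and 14 semitones — a major ninth.

major ninth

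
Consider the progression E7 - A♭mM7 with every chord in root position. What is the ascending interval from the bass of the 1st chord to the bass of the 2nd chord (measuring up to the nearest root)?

d4

The roots are E and A♭.
4 letter names make it a fourth; at 4 semitones (a half step narrower than perfect) the quality is diminished.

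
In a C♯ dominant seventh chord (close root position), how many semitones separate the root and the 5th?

7

Spelling the chord: C♯–E♯–G♯–B.
C♯ to G♯ is a perfect fifth: 7 semitones.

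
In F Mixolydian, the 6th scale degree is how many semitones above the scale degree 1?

9

The scale is F G A B♭ C D E♭.
F up to D is a major sixth — 9 semitones.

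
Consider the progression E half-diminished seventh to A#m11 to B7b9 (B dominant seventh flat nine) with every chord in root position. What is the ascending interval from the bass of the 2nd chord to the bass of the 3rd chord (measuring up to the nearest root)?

The roots are A# and B.
From A# to B: 1 semitone over a second = minor.

minor second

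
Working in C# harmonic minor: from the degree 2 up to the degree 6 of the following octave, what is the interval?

d12

C# harmonic minor: C# D# E F# G# A B#.
The degree 2 is D# and the 6th scale degree (up an octave) is A.
D# up to A is 18 semitones, a half step narrower than a perfect twelfth, so the interval is diminished.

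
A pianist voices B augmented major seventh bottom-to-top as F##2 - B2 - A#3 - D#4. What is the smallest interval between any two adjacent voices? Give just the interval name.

diminished fourth

Adjacent intervals: F##2→B2 = diminished fourth; B2→A#3 = major seventh; A#3→D#4 = perfect fourth.
The smallest is F##2 to B2, a diminished fourth (4 semitones).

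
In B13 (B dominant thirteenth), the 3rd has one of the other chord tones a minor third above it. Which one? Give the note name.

F#

Spelling the chord: B-D#-F#-A-C#-G#.
The 3rd is D#. A minor third above D# is F#.
F# is the chord's 5th.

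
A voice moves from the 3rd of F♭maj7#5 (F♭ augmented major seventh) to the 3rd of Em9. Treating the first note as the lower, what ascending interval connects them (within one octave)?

major 7th

The 3rd of F♭maj7#5 (F♭ augmented major seventh) is A♭; the 3rd of Em9 is G.
From A♭ to G is 11 semitones, exactly the major seventh.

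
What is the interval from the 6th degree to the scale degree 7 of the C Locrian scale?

M2

The scale runs C D♭ E♭ F G♭ A♭ B♭.
That puts A♭ below B♭.
Counting 2 letters and 2 half steps from A♭ gives a major second.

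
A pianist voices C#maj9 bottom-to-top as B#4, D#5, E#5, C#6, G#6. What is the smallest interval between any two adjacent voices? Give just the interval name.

major second

Adjacent intervals: B#4→D#5 = minor third; D#5→E#5 = major second; E#5→C#6 = minor sixth; C#6→G#6 = perfect fifth.
The smallest is D#5 to E#5, a major second (2 semitones).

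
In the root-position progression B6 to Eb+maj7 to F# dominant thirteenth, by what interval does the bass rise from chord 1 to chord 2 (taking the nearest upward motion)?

The roots are B and Eb.
B up to Eb is 4 semitones, a half step narrower than a perfect fourth, so the interval is diminished.

diminished fourth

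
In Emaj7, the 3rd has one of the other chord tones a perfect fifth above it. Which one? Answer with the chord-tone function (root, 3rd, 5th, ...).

7th

EM7: E-G#-B-D#.
The 3rd is G#. A perfect fifth above G# is D#.
D# is the chord's 7th.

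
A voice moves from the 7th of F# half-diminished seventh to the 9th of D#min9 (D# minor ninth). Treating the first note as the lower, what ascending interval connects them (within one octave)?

augmented unison

The 7th of F# half-diminished seventh is E; the 9th of D#min9 (D# minor ninth) is E#.
From E to E#: 1 semitone over a unison = augmented.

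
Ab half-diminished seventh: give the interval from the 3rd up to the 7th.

Abø: Ab Cb Ebb Gb.
The 3rd is Cb and the 7th is Gb.
Cb up to Gb spans 5 letter names and 7 semitones — a perfect fifth.

P5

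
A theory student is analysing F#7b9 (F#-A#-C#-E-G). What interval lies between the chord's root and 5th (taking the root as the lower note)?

So we need the interval from F# up to C#.
Counting 5 letters and 7 half steps from F# gives a perfect fifth.

perfect 5th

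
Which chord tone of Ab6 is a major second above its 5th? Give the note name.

Spelling the chord: Ab C Eb F.
The 5th is Eb. A major second above Eb is F.
F is the chord's 6th.

F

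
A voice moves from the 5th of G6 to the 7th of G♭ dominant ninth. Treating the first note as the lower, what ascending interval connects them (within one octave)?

The 5th of G6 is D; the 7th of G♭ dominant ninth is F♭.
From D to F♭: 2 semitones over a third = diminished.

diminished third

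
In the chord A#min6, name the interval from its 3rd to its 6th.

augmented fourth

A# minor sixth: A#, C#, E#, F##.
The 3rd is C# and the 6th is F##.
From C# to F##: 6 semitones over a fourth = augmented.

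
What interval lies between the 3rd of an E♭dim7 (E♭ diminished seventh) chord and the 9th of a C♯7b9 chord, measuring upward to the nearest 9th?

augmented fifth

E♭dim7 (E♭ diminished seventh) has G♭ as its 3rd, and C♯7b9 has D as its 9th.
G♭ up to D is 8 semitones, a half step wider than a perfect fifth, so the interval is augmented.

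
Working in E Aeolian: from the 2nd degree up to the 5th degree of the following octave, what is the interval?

perfect 11th

Spelling E Aeolian: E F# G A B C D.
2nd degree = F#; 5th degree (up an octave) = B.
From F# to B is 17 semitones, exactly the perfect eleventh.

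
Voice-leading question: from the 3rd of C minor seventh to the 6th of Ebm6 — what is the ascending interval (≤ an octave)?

major sixth

C minor seventh has Eb as its 3rd, and Ebm6 has C as its 6th.
From Eb to C is 9 semitones, exactly the major sixth.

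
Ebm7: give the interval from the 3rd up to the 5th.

Ebm7 (Eb minor seventh): Eb-Gb-Bb-Db.
That puts Gb below Bb.
Gb up to Bb spans 3 letter names and 4 semitones — a major third.

major 3rd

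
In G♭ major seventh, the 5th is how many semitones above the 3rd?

3

The chord tones of G♭ major seventh are G♭–B♭–D♭–F.
B♭ to D♭ is a minor third: 3 semitones.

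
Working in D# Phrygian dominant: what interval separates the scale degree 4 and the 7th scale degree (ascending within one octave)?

The scale runs D# E F## G# A# B C#.
That puts G# below C#.
From G# to C# is 5 semitones, exactly the perfect fourth.

perfect fourth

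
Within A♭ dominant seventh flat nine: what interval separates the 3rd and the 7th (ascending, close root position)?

A♭7b9 (A♭ dominant seventh flat nine) is spelled A♭–C–E♭–G♭–B𝄫.
That puts C below G♭.
C up to G♭ is 6 semitones, a half step narrower than a perfect fifth, so the interval is diminished.

diminished 5th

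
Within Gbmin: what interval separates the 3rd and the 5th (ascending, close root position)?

major third

Gb-: Gb, Bbb, Db.
3rd = Bbb; 5th = Db.
Bbb up to Db spans 3 letter names and 4 semitones — a major third.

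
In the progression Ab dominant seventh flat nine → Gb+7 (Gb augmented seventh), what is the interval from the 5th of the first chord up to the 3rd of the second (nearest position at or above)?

The 5th of Ab dominant seventh flat nine is Eb; the 3rd of Gb+7 (Gb augmented seventh) is Bb.
Counting 5 letters and 7 half steps from Eb gives a perfect fifth.

perfect fifth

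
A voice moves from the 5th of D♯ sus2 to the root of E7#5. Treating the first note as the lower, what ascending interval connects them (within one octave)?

diminished 5th

The 5th of D♯ sus2 is A♯; the root of E7#5 is E.
5 letter names make it a fifth; at 6 semitones (a half step narrower than perfect) the quality is diminished.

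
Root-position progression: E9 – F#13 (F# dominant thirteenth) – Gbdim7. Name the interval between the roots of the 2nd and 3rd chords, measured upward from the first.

d2

The roots are F# and Gb.
From F# to Gb: 0 semitones over a second = diminished.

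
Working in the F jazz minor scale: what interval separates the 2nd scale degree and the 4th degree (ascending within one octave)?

Spelling the F jazz minor scale: F G Ab Bb C D E.
The 2nd scale degree is G and the 4th scale degree is Bb.
3 letter names make it a third; at 3 semitones (a half step narrower than major) the quality is minor.

minor third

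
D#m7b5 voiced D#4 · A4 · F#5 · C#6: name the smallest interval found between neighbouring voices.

diminished fifth

Adjacent intervals: D#4→A4 = diminished fifth; A4→F#5 = major sixth; F#5→C#6 = perfect fifth.
The smallest is D#4 to A4, a diminished fifth (6 semitones).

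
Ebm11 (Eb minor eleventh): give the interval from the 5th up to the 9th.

P5

Ebm11 (Eb minor eleventh) is spelled Eb–Gb–Bb–Db–F–Ab.
5th = Bb; 9th = F.
Bb up to F spans 5 letter names and 7 semitones — a perfect fifth.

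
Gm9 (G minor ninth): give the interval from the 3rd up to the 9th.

major seventh

Gm9 (G minor ninth): G–Bb–D–F–A.
That puts Bb below A.
Bb up to A spans 7 letter names and 11 semitones — a major seventh.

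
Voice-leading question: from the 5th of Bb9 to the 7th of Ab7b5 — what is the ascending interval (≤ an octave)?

minor second

Bb9 has F as its 5th, and Ab7b5 has Gb as its 7th.
From F to Gb: 1 semitone over a second = minor.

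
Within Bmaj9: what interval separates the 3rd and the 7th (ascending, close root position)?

The chord tones of Bmaj9 are B D# F# A# C#.
So we need the interval from D# up to A#.
Counting 5 letters and 7 half steps from D# gives a perfect fifth.

P5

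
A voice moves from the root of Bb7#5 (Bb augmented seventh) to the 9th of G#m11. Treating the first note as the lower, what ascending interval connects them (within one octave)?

augmented 7th

Bb7#5 (Bb augmented seventh) has Bb as its root, and G#m11 has A# as its 9th.
7 letter names make it a seventh; at 12 semitones (a half step wider than major) the quality is augmented.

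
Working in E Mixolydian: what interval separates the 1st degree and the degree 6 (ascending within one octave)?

Spelling E Mixolydian: E F♯ G♯ A B C♯ D.
So we need the interval from E up to C♯.
From E to C♯ is 9 semitones, exactly the major sixth.

major sixth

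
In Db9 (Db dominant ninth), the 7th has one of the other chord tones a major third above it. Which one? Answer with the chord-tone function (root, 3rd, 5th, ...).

9th

Spelling the chord: Db, F, Ab, Cb, Eb.
The 7th is Cb. A major third above Cb is Eb.
Eb is the chord's 9th.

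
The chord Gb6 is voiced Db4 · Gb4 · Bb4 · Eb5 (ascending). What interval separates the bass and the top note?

major ninth

The outer voices are Db4 and Eb5.
Db up to Eb spans 9 letter names and 14 semitones — a major ninth.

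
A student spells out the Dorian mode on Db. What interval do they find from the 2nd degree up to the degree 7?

minor 6th

Spelling the Dorian mode on Db: Db Eb Fb Gb Ab Bb Cb.
2nd degree = Eb; 7th scale degree = Cb.
From Eb to Cb: 8 semitones over a sixth = minor.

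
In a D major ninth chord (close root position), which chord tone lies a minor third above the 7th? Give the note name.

E

Dmaj9 (D major ninth) is spelled D-F#-A-C#-E.
The 7th is C#. A minor third above C# is E.
E is the chord's 9th.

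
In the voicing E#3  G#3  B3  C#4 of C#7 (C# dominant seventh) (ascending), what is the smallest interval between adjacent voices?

major second

Adjacent intervals: E#3→G#3 = minor third; G#3→B3 = minor third; B3→C#4 = major second.
The smallest is B3 to C#4, a major second (2 semitones).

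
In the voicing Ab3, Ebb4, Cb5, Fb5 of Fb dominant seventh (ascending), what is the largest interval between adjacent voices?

major sixth

Adjacent intervals: Ab3→Ebb4 = diminished fifth; Ebb4→Cb5 = major sixth; Cb5→Fb5 = perfect fourth.
The largest is Ebb4 to Cb5, a major sixth (9 semitones).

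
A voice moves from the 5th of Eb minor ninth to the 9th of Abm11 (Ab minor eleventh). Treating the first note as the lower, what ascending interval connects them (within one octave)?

The 5th of Eb minor ninth is Bb; the 9th of Abm11 (Ab minor eleventh) is Bb.
Counting 1 letters and 0 half steps from Bb gives a perfect unison.

perfect unison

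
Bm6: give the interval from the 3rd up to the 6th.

The chord tones of Bmin6 are B D F# G#.
So we need the interval from D up to G#.
D up to G# is 6 semitones, a half step wider than a perfect fourth, so the interval is augmented.

augmented fourth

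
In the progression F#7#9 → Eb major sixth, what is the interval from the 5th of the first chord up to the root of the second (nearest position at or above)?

F#7#9 has C# as its 5th, and Eb major sixth has Eb as its root.
From C# to Eb: 2 semitones over a third = diminished.

diminished third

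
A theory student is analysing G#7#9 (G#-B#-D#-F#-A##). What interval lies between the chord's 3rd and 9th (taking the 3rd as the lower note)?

The 3rd is B# and the 9th is A##.
Counting 7 letters and 11 half steps from B# gives a major seventh.

major seventh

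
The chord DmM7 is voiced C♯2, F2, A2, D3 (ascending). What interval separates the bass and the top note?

minor ninth

The outer voices are C♯2 and D3.
C♯ up to D is 13 semitones, a half step narrower than a major ninth, so the interval is minor.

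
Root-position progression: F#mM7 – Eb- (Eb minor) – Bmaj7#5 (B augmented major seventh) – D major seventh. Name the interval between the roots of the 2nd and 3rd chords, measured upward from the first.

The roots are Eb and B.
From Eb to B: 8 semitones over a fifth = augmented.

augmented 5th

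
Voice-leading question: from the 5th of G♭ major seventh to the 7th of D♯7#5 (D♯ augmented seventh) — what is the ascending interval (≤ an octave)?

augmented seventh

G♭ major seventh has D♭ as its 5th, and D♯7#5 (D♯ augmented seventh) has C♯ as its 7th.
7 letter names make it a seventh; at 12 semitones (a half step wider than major) the quality is augmented.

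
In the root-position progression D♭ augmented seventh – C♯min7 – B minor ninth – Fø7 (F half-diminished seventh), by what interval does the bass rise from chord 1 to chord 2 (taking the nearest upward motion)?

augmented seventh

The roots are D♭ and C♯.
D♭ up to C♯ is 12 semitones, a half step wider than a major seventh, so the interval is augmented.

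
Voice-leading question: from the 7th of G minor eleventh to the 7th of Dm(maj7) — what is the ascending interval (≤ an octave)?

The 7th of G minor eleventh is F; the 7th of Dm(maj7) is C#.
From F to C#: 8 semitones over a fifth = augmented.

A5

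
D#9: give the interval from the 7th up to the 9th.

D#9 is spelled D#, F##, A#, C#, E#.
That puts C# below E#.
From C# to E# is 4 semitones, exactly the major third.

major third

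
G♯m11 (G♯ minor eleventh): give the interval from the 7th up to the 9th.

major third

G♯m11 is spelled G♯, B, D♯, F♯, A♯, C♯.
The 7th is F♯ and the 9th is A♯.
F♯ up to A♯ spans 3 letter names and 4 semitones — a major third.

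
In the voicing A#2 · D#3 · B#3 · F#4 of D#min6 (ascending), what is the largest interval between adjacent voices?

M6

Adjacent intervals: A#2→D#3 = perfect fourth; D#3→B#3 = major sixth; B#3→F#4 = diminished fifth.
The largest is D#3 to B#3, a major sixth (9 semitones).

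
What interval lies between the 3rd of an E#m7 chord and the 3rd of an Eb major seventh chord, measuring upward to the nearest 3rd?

E#m7 has G# as its 3rd, and Eb major seventh has G as its 3rd.
G# up to G is 11 semitones, a half step narrower than a perfect octave, so the interval is diminished.

diminished 8th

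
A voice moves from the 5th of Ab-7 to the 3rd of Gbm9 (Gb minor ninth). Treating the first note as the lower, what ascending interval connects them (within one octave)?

Ab-7 has Eb as its 5th, and Gbm9 (Gb minor ninth) has Bbb as its 3rd.
5 letter names make it a fifth; at 6 semitones (a half step narrower than perfect) the quality is diminished.

d5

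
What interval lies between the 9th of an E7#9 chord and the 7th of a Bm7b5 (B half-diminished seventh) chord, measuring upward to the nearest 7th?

diminished third

E7#9 has F𝄪 as its 9th, and Bm7b5 (B half-diminished seventh) has A as its 7th.
From F𝄪 to A: 2 semitones over a third = diminished.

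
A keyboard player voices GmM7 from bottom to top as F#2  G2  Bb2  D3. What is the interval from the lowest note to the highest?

The outer voices are F#2 and D3.
F# up to D is 8 semitones, a half step narrower than a major sixth, so the interval is minor.

minor sixth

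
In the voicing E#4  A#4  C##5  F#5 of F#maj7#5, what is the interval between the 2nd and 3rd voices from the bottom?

Those voices are A#4 and C##5.
From A# to C## is 4 semitones, exactly the major third.

M3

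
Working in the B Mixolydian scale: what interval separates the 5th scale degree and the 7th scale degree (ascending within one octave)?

B mixolydian: B C# D# E F# G# A.
That puts F# below A.
From F# to A: 3 semitones over a third = minor.

m3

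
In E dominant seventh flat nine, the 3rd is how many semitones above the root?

The chord tones of E7b9 are E, G#, B, D, F.
E to G# is a major third: 4 semitones.

4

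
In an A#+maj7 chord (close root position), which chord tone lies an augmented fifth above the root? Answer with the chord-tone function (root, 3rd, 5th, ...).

A#maj7#5 (A# augmented major seventh) is spelled A#, C##, E##, G##.
The root is A#. An augmented fifth above A# is E##.
E## is the chord's 5th.

5th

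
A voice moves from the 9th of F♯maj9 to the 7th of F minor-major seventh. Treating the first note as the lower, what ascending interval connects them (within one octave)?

m6

F♯maj9 has G♯ as its 9th, and F minor-major seventh has E as its 7th.
G♯ up to E is 8 semitones, a half step narrower than a major sixth, so the interval is minor.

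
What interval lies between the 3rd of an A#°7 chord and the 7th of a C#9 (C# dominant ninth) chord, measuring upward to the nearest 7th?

A#°7 has C# as its 3rd, and C#9 (C# dominant ninth) has B as its 7th.
7 letter names make it a seventh; at 10 semitones (a half step narrower than major) the quality is minor.

minor seventh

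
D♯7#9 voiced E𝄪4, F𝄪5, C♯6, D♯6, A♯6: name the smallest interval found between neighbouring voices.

major 2nd

Adjacent intervals: E𝄪4→F𝄪5 = minor ninth; F𝄪5→C♯6 = diminished fifth; C♯6→D♯6 = major second; D♯6→A♯6 = perfect fifth.
The smallest is C♯6 to D♯6, a major second (2 semitones).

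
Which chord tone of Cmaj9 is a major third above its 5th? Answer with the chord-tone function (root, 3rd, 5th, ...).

Cmaj9 (C major ninth): C E G B D.
The 5th is G. A major third above G is B.
B is the chord's 7th.

7th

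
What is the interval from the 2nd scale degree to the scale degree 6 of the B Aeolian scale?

diminished fifth

B natural minor: B C♯ D E F♯ G A.
That puts C♯ below G.
5 letter names make it a fifth; at 6 semitones (a half step narrower than perfect) the quality is diminished.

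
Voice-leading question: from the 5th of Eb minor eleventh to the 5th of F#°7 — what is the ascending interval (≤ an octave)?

The 5th of Eb minor eleventh is Bb; the 5th of F#°7 is C.
From Bb to C is 2 semitones, exactly the major second.

M2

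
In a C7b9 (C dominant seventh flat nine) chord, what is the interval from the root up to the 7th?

The chord tones of C dominant seventh flat nine are C E G Bb Db.
That puts C below Bb.
C up to Bb is 10 semitones, a half step narrower than a major seventh, so the interval is minor.

minor 7th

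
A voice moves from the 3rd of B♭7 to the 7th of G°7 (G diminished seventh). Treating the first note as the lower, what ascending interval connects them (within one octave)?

The 3rd of B♭7 is D; the 7th of G°7 (G diminished seventh) is F♭.
D up to F♭ is 2 semitones, a whole step narrower than a major third, so the interval is diminished.

diminished third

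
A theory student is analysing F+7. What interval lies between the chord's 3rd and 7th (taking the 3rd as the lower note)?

Spelling the chord: F A C# Eb.
That puts A below Eb.
5 letter names make it a fifth; at 6 semitones (a half step narrower than perfect) the quality is diminished.
That tritone between 3rd and 7th is what gives the dominant seventh its pull toward resolution.

diminished fifth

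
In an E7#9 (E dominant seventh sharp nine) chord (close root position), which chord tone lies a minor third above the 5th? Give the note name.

D

E7#9 (E dominant seventh sharp nine) is spelled E, G#, B, D, F##.
The 5th is B. A minor third above B is D.
D is the chord's 7th.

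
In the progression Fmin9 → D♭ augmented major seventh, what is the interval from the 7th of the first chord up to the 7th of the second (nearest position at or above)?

major sixth

The 7th of Fmin9 is E♭; the 7th of D♭ augmented major seventh is C.
Counting 6 letters and 9 half steps from E♭ gives a major sixth.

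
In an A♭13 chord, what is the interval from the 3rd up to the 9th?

minor seventh

The chord tones of A♭13 are A♭-C-E♭-G♭-B♭-F.
So we need the interval from C up to B♭.
From C to B♭: 10 semitones over a seventh = minor.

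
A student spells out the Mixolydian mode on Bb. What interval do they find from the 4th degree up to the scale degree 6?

Bb mixolydian: Bb C D Eb F G Ab.
The 4th degree is Eb and the 6th degree is G.
Eb up to G spans 3 letter names and 4 semitones — a major third.

major third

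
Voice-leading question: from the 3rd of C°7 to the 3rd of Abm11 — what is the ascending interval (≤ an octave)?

minor sixth

The 3rd of C°7 is Eb; the 3rd of Abm11 is Cb.
Eb up to Cb is 8 semitones, a half step narrower than a major sixth, so the interval is minor.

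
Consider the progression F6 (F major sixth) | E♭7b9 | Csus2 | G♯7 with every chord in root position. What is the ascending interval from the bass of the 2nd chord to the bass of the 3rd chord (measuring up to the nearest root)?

M6

The roots are E♭ and C.
From E♭ to C is 9 semitones, exactly the major sixth.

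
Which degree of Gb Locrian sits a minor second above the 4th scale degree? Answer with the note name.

The scale is Gb Abb Bbb Cb Dbb Ebb Fb.
The 4th scale degree is Cb; a minor second above that is Dbb — scale degree 5.

Dbb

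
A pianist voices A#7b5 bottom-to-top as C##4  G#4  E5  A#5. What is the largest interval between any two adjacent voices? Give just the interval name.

minor sixth

Adjacent intervals: C##4→G#4 = diminished fifth; G#4→E5 = minor sixth; E5→A#5 = augmented fourth.
The largest is G#4 to E5, a minor sixth (8 semitones).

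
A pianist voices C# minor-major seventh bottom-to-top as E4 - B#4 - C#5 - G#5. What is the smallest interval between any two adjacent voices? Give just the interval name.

minor second

Adjacent intervals: E4→B#4 = augmented fifth; B#4→C#5 = minor second; C#5→G#5 = perfect fifth.
The smallest is B#4 to C#5, a minor second (1 semitone).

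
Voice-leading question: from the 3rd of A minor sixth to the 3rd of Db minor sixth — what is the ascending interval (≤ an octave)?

The 3rd of A minor sixth is C; the 3rd of Db minor sixth is Fb.
From C to Fb: 4 semitones over a fourth = diminished.

diminished fourth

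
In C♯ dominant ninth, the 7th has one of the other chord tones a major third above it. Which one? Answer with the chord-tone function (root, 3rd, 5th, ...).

The chord tones of C♯9 are C♯, E♯, G♯, B, D♯.
The 7th is B. A major third above B is D♯.
D♯ is the chord's 9th.

9th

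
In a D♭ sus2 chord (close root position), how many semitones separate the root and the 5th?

7

D♭sus2 is spelled D♭–E♭–A♭.
D♭ to A♭ is a perfect fifth: 7 semitones.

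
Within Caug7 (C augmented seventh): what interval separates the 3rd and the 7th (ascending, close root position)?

C augmented seventh: C, E, G#, Bb.
The 3rd is E and the 7th is Bb.
5 letter names make it a fifth; at 6 semitones (a half step narrower than perfect) the quality is diminished.

diminished fifth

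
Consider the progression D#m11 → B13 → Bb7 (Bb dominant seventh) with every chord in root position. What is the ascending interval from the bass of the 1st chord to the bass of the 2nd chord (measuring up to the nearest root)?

m6

The roots are D# and B.
D# up to B is 8 semitones, a half step narrower than a major sixth, so the interval is minor.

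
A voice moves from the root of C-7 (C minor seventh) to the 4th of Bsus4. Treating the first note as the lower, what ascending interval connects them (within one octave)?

The root of C-7 (C minor seventh) is C; the 4th of Bsus4 is E.
From C to E is 4 semitones, exactly the major third.

major third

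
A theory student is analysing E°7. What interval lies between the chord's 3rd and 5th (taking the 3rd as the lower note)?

m3

Edim7 is spelled E, G, Bb, Db.
So we need the interval from G up to Bb.
G up to Bb is 3 semitones, a half step narrower than a major third, so the interval is minor.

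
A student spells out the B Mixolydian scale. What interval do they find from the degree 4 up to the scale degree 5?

The scale runs B C# D# E F# G# A.
The degree 4 is E and the 5th degree is F#.
From E to F# is 2 semitones, exactly the major second.

major second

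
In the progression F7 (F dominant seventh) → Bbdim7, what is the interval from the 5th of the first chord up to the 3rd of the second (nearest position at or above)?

m2

The 5th of F7 (F dominant seventh) is C; the 3rd of Bbdim7 is Db.
From C to Db: 1 semitone over a second = minor.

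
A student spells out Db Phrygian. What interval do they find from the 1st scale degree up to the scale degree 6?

minor sixth

Spelling Db Phrygian: Db Ebb Fb Gb Ab Bbb Cb.
So we need the interval from Db up to Bbb.
Db up to Bbb is 8 semitones, a half step narrower than a major sixth, so the interval is minor.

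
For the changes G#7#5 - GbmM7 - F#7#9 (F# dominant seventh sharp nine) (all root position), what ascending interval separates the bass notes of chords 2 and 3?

augmented seventh

The roots are Gb and F#.
From Gb to F#: 12 semitones over a seventh = augmented.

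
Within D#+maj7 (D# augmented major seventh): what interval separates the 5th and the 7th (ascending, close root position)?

minor third

Spelling the chord: D# F## A## C##.
That puts A## below C##.
From A## to C##: 3 semitones over a third = minor.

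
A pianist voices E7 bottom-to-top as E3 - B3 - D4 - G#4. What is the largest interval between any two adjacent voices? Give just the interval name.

Adjacent intervals: E3→B3 = perfect fifth; B3→D4 = minor third; D4→G#4 = augmented fourth.
The largest is E3 to B3, a perfect fifth (7 semitones).

perfect fifth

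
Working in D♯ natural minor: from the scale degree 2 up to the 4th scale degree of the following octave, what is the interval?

minor tenth

D♯ natural minor: D♯ E♯ F♯ G♯ A♯ B C♯.
The scale degree 2 is E♯ and the degree 4 (up an octave) is G♯.
10 letter names make it a tenth; at 15 semitones (a half step narrower than major) the quality is minor.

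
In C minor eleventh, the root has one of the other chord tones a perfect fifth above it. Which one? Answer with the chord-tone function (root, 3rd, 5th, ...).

Cm11: C, E♭, G, B♭, D, F.
The root is C. A perfect fifth above C is G.
G is the chord's 5th.

5th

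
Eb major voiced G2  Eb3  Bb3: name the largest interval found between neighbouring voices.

Adjacent intervals: G2→Eb3 = minor sixth; Eb3→Bb3 = perfect fifth.
The largest is G2 to Eb3, a minor sixth (8 semitones).

m6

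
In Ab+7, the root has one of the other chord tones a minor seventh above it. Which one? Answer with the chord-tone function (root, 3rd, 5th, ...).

Spelling the chord: Ab-C-E-Gb.
The root is Ab. A minor seventh above Ab is Gb.
Gb is the chord's 7th.

7th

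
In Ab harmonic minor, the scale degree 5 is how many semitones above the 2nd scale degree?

The scale is Ab Bb Cb Db Eb Fb G.
Bb up to Eb is a perfect fourth — 5 semitones.

5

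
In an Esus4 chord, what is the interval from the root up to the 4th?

The chord tones of Esus4 are E, A, B.
The root is E and the 4th is A.
Counting 4 letters and 5 half steps from E gives a perfect fourth.

perfect 4th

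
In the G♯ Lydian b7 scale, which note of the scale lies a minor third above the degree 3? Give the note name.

D#

The scale is G♯ A♯ B♯ C𝄪 D♯ E♯ F♯.
The degree 3 is B♯; a minor third above that is D♯ — scale degree 5.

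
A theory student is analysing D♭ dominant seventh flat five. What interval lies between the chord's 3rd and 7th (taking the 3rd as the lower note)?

D♭7b5: D♭–F–A𝄫–C♭.
So we need the interval from F up to C♭.
5 letter names make it a fifth; at 6 semitones (a half step narrower than perfect) the quality is diminished.
This 3–7 tritone is the characteristic tension at the heart of the dominant sound.

diminished 5th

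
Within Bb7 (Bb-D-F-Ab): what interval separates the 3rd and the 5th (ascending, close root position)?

m3

So we need the interval from D up to F.
From D to F: 3 semitones over a third = minor.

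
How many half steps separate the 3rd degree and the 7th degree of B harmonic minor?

The scale is B C# D E F# G A#.
D up to A# is an augmented fifth — 8 semitones.

8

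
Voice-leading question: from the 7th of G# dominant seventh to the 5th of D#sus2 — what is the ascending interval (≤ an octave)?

M3

The 7th of G# dominant seventh is F#; the 5th of D#sus2 is A#.
From F# to A# is 4 semitones, exactly the major third.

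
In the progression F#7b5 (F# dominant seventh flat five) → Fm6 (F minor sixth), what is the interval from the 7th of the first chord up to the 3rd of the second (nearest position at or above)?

F#7b5 (F# dominant seventh flat five) has E as its 7th, and Fm6 (F minor sixth) has Ab as its 3rd.
From E to Ab: 4 semitones over a fourth = diminished.

diminished fourth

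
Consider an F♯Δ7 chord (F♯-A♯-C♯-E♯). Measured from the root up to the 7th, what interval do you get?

major seventh

So we need the interval from F♯ up to E♯.
From F♯ to E♯ is 11 semitones, exactly the major seventh.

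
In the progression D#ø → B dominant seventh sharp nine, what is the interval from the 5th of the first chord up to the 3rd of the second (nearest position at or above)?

D#ø has A as its 5th, and B dominant seventh sharp nine has D# as its 3rd.
From A to D#: 6 semitones over a fourth = augmented.

A4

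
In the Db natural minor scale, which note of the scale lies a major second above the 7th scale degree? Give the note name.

The scale is Db Eb Fb Gb Ab Bbb Cb.
The 7th scale degree is Cb; a major second above that is Db — scale degree 1.

Db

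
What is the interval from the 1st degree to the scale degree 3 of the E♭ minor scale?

minor third

The scale runs E♭ F G♭ A♭ B♭ C♭ D♭.
So we need the interval from E♭ up to G♭.
From E♭ to G♭: 3 semitones over a third = minor.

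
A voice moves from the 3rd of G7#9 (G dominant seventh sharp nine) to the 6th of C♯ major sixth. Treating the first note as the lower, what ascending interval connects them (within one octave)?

G7#9 (G dominant seventh sharp nine) has B as its 3rd, and C♯ major sixth has A♯ as its 6th.
From B to A♯ is 11 semitones, exactly the major seventh.

major seventh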